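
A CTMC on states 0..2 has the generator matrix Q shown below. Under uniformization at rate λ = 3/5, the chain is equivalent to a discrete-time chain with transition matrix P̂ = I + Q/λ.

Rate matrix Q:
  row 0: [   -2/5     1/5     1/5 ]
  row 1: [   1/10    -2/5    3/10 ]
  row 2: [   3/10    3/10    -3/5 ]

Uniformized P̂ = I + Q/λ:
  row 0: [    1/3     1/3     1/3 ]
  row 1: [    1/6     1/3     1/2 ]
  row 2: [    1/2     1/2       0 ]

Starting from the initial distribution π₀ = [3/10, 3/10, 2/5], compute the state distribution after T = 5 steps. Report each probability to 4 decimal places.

t=0: π = [0.3000, 0.3000, 0.4000]
t=1: π = [0.3500, 0.4000, 0.2500]
t=2: π = [0.3083, 0.3750, 0.3167]
t=3: π = [0.3236, 0.3861, 0.2903]
t=4: π = [0.3174, 0.3817, 0.3009]
t=5: π = [0.3199, 0.3835, 0.2966]

π = [0.3199, 0.3835, 0.2966]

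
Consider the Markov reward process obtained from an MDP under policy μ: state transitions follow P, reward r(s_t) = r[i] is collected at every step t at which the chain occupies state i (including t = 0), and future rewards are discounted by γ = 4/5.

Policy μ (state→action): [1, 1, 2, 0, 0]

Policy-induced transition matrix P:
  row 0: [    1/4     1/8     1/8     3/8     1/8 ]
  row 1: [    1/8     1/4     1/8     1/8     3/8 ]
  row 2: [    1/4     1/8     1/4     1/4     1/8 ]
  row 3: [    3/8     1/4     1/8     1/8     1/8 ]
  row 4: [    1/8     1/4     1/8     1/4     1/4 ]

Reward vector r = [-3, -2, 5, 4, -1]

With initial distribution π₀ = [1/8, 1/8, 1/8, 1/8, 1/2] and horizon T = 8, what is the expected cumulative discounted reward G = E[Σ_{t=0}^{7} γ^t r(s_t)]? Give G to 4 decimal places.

t=0: π = [0.1250, 0.1250, 0.1250, 0.1250, 0.5000], E[r] = 0.0000, γ^t·E[r] = 0.000000, running G = 0.000000
t=1: π = [0.1875, 0.2188, 0.1406, 0.2344, 0.2188], E[r] = 0.4219, γ^t·E[r] = 0.337500, running G = 0.337500
t=2: π = [0.2246, 0.2090, 0.1426, 0.2168, 0.2070], E[r] = 0.2813, γ^t·E[r] = 0.180000, running G = 0.517500
t=3: π = [0.2251, 0.2041, 0.1428, 0.2249, 0.2031], E[r] = 0.3269, γ^t·E[r] = 0.167375, running G = 0.684875
t=4: π = [0.2272, 0.2040, 0.1429, 0.2245, 0.2014], E[r] = 0.3213, γ^t·E[r] = 0.131600, running G = 0.816475
t=5: π = [0.2274, 0.2037, 0.1429, 0.2248, 0.2012], E[r] = 0.3228, γ^t·E[r] = 0.105774, running G = 0.922249
t=6: π = [0.2275, 0.2037, 0.1429, 0.2249, 0.2011], E[r] = 0.3227, γ^t·E[r] = 0.084594, running G = 1.006843
t=7: π = [0.2275, 0.2037, 0.1429, 0.2249, 0.2011], E[r] = 0.3227, γ^t·E[r] = 0.067685, running G = 1.074528

G = 1.0745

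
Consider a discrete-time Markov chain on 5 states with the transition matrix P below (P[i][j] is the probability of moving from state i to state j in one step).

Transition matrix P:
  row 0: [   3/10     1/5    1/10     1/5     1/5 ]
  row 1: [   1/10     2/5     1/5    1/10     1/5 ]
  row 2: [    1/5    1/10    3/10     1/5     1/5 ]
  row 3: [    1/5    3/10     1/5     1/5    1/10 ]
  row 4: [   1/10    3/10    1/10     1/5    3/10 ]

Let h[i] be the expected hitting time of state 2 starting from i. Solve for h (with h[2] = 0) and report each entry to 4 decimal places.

h = [6.8165, 6.0581, 0.0000, 6.0674, 6.7322]

First-step conditioning: h[2] = 0; for i ≠ 2, h[i] = 1 + Σ_k P[i][k]·h[k].
  h[0] = 1 + 3/10·h[0] + 1/5·h[1] + 1/5·h[3] + 1/5·h[4]
  h[1] = 1 + 1/10·h[0] + 2/5·h[1] + 1/10·h[3] + 1/5·h[4]
  h[3] = 1 + 1/5·h[0] + 3/10·h[1] + 1/5·h[3] + 1/10·h[4]
  h[4] = 1 + 1/10·h[0] + 3/10·h[1] + 1/5·h[3] + 3/10·h[4]
Solving the 4×4 linear system over states ≠ 2 gives exactly h = [1820/267, 3235/534, 0, 540/89, 3595/534] (h[2] = 0 is the target).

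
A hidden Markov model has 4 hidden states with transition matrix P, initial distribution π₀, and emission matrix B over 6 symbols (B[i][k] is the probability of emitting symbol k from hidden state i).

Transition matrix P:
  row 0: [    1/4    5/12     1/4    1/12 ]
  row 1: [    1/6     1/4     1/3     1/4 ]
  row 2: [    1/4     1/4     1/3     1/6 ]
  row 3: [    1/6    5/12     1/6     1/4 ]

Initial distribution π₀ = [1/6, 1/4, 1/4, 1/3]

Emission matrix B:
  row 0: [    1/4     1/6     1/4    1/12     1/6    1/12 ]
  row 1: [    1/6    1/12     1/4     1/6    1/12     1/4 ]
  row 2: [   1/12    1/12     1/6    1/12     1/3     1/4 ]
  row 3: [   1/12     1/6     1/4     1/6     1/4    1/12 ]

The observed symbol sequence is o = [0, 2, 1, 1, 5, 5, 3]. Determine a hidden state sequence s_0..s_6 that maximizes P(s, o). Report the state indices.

path = [0, 1, 3, 3, 1, 2, 1]

t=0: δ = [4.167e-02, 4.167e-02, 2.083e-02, 2.778e-02]  (obs o_0=0)
t=1: δ = [2.604e-03, 4.340e-03, 2.315e-03, 2.604e-03]  ψ = [0, 0, 1, 1]  (obs o_1=2)
t=2: δ = [1.206e-04, 9.042e-05, 1.206e-04, 1.808e-04]  ψ = [1, 0, 1, 1]  (obs o_2=1)
t=3: δ = [5.023e-06, 6.279e-06, 3.349e-06, 7.535e-06]  ψ = [0, 3, 2, 3]  (obs o_3=1)
t=4: δ = [1.047e-07, 7.849e-07, 5.233e-07, 1.570e-07]  ψ = [0, 3, 1, 3]  (obs o_4=5)
t=5: δ = [1.090e-08, 4.906e-08, 6.541e-08, 1.635e-08]  ψ = [1, 1, 1, 1]  (obs o_5=5)
t=6: δ = [1.363e-09, 2.725e-09, 1.817e-09, 2.044e-09]  ψ = [2, 2, 2, 1]  (obs o_6=3)
backtrack: best end state = 1; path = [0, 1, 3, 3, 1, 2, 1]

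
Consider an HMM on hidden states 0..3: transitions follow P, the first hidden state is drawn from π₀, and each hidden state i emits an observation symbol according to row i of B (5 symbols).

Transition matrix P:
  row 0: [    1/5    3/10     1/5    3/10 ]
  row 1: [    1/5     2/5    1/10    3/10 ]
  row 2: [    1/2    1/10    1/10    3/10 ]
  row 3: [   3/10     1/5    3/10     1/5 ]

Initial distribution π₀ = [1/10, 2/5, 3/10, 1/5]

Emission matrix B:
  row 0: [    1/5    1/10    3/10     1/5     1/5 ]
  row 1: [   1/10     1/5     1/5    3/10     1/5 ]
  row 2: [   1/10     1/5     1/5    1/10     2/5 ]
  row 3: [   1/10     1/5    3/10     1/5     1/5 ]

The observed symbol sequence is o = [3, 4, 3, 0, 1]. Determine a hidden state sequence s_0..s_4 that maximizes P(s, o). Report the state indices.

path = [1, 1, 1, 1, 1]

t=0: δ = [2.000e-02, 1.200e-01, 3.000e-02, 4.000e-02]  (obs o_0=3)
t=1: δ = [4.800e-03, 9.600e-03, 4.800e-03, 7.200e-03]  ψ = [1, 1, 1, 1]  (obs o_1=4)
t=2: δ = [4.800e-04, 1.152e-03, 2.160e-04, 5.760e-04]  ψ = [2, 1, 3, 1]  (obs o_2=3)
t=3: δ = [4.608e-05, 4.608e-05, 1.728e-05, 3.456e-05]  ψ = [1, 1, 3, 1]  (obs o_3=0)
t=4: δ = [1.037e-06, 3.686e-06, 2.074e-06, 2.765e-06]  ψ = [3, 1, 3, 0]  (obs o_4=1)
backtrack: best end state = 1; path = [1, 1, 1, 1, 1]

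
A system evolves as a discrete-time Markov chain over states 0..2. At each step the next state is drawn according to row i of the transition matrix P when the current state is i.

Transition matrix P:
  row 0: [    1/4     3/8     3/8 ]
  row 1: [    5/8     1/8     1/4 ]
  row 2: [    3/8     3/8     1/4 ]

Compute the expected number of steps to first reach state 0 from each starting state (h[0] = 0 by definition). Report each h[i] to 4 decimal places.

h = [0.0000, 1.7778, 2.2222]

First-step conditioning: h[0] = 0; for i ≠ 0, h[i] = 1 + Σ_k P[i][k]·h[k].
  h[1] = 1 + 1/8·h[1] + 1/4·h[2]
  h[2] = 1 + 3/8·h[1] + 1/4·h[2]
Solving the 2×2 linear system over states ≠ 0 gives exactly h = [0, 16/9, 20/9] (h[0] = 0 is the target).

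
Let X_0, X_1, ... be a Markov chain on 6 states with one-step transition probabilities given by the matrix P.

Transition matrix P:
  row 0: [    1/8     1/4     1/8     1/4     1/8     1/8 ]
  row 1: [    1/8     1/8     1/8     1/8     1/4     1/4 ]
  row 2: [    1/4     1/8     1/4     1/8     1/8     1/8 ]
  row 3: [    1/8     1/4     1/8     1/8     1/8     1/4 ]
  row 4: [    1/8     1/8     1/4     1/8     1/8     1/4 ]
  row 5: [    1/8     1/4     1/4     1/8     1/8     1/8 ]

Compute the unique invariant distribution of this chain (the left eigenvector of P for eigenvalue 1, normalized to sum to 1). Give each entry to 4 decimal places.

Balance equations π_j = Σ_i π_i·P[i][j]:
  π_0 = 1/8·π_0 + 1/8·π_1 + 1/4·π_2 + 1/8·π_3 + 1/8·π_4 + 1/8·π_5
  π_1 = 1/4·π_0 + 1/8·π_1 + 1/8·π_2 + 1/4·π_3 + 1/8·π_4 + 1/4·π_5
  π_2 = 1/8·π_0 + 1/8·π_1 + 1/4·π_2 + 1/8·π_3 + 1/4·π_4 + 1/4·π_5
  π_3 = 1/4·π_0 + 1/8·π_1 + 1/8·π_2 + 1/8·π_3 + 1/8·π_4 + 1/8·π_5
  π_4 = 1/8·π_0 + 1/4·π_1 + 1/8·π_2 + 1/8·π_3 + 1/8·π_4 + 1/8·π_5
  normalize: π_0 + π_1 + π_2 + π_3 + π_4 + π_5 = 1
Solving the linear system gives exactly π = [1861/12507, 2309/12507, 2381/12507, 1796/12507, 1852/12507, 2308/12507].

π = [0.1488, 0.1846, 0.1904, 0.1436, 0.1481, 0.1845]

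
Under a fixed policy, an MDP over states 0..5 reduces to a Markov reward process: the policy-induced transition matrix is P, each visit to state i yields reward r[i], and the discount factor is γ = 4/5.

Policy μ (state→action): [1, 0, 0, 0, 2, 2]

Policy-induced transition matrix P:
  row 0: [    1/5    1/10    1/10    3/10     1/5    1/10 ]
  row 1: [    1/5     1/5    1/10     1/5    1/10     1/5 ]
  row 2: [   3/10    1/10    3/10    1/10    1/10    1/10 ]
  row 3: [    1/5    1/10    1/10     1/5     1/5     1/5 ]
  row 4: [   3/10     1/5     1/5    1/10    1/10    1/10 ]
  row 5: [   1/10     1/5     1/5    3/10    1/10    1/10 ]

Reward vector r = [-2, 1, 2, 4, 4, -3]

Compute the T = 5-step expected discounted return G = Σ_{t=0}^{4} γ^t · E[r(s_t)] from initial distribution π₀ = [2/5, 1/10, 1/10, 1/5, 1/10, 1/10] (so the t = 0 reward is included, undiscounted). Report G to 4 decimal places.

t=0: π = [0.4000, 0.1000, 0.1000, 0.2000, 0.1000, 0.1000], E[r] = 0.4000, γ^t·E[r] = 0.400000, running G = 0.400000
t=1: π = [0.2100, 0.1300, 0.1400, 0.2300, 0.1600, 0.1300], E[r] = 1.1600, γ^t·E[r] = 0.928000, running G = 1.328000
t=2: π = [0.2170, 0.1420, 0.1570, 0.2040, 0.1440, 0.1360], E[r] = 1.0060, γ^t·E[r] = 0.643840, running G = 1.971840
t=3: π = [0.2165, 0.1422, 0.1594, 0.2052, 0.1421, 0.1346], E[r] = 1.0134, γ^t·E[r] = 0.518861, running G = 2.490701
t=4: π = [0.2167, 0.1419, 0.1596, 0.2050, 0.1422, 0.1347], E[r] = 1.0119, γ^t·E[r] = 0.414478, running G = 2.905179

G = 2.9052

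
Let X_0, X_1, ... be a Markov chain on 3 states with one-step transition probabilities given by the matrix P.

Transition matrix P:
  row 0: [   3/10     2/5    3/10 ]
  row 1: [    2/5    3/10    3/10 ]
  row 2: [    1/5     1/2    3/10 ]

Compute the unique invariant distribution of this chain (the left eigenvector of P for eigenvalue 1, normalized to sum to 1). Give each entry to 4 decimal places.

Balance equations π_j = Σ_i π_i·P[i][j]:
  π_0 = 3/10·π_0 + 2/5·π_1 + 1/5·π_2
  π_1 = 2/5·π_0 + 3/10·π_1 + 1/2·π_2
  normalize: π_0 + π_1 + π_2 = 1
Solving the linear system gives exactly π = [17/55, 43/110, 3/10].

π = [0.3091, 0.3909, 0.3000]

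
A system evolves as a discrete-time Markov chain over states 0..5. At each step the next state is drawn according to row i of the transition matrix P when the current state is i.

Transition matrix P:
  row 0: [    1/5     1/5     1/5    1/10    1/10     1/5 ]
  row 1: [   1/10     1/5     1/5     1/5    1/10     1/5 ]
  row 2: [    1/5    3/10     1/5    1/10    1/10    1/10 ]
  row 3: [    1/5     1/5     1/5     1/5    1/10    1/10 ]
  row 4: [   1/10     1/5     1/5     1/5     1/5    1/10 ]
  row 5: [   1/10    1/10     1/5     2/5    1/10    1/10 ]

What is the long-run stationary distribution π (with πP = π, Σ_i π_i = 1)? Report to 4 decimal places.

π = [0.1546, 0.2064, 0.2000, 0.1918, 0.1111, 0.1361]

Balance equations π_j = Σ_i π_i·P[i][j]:
  π_0 = 1/5·π_0 + 1/10·π_1 + 1/5·π_2 + 1/5·π_3 + 1/10·π_4 + 1/10·π_5
  π_1 = 1/5·π_0 + 1/5·π_1 + 3/10·π_2 + 1/5·π_3 + 1/5·π_4 + 1/10·π_5
  π_2 = 1/5·π_0 + 1/5·π_1 + 1/5·π_2 + 1/5·π_3 + 1/5·π_4 + 1/5·π_5
  π_3 = 1/10·π_0 + 1/5·π_1 + 1/10·π_2 + 1/5·π_3 + 1/5·π_4 + 2/5·π_5
  π_4 = 1/10·π_0 + 1/10·π_1 + 1/10·π_2 + 1/10·π_3 + 1/5·π_4 + 1/10·π_5
  normalize: π_0 + π_1 + π_2 + π_3 + π_4 + π_5 = 1
Solving the linear system gives exactly π = [7091/45855, 9464/45855, 1/5, 977/5095, 1/9, 6241/45855].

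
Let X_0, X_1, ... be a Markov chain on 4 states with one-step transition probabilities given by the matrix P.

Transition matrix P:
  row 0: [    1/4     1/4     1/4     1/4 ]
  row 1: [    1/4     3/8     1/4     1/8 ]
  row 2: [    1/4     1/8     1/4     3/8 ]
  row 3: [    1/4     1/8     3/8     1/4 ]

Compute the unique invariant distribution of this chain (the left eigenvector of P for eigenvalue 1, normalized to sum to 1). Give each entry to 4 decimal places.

π = [0.2500, 0.2083, 0.2824, 0.2593]

Balance equations π_j = Σ_i π_i·P[i][j]:
  π_0 = 1/4·π_0 + 1/4·π_1 + 1/4·π_2 + 1/4·π_3
  π_1 = 1/4·π_0 + 3/8·π_1 + 1/8·π_2 + 1/8·π_3
  π_2 = 1/4·π_0 + 1/4·π_1 + 1/4·π_2 + 3/8·π_3
  normalize: π_0 + π_1 + π_2 + π_3 = 1
Solving the linear system gives exactly π = [1/4, 5/24, 61/216, 7/27].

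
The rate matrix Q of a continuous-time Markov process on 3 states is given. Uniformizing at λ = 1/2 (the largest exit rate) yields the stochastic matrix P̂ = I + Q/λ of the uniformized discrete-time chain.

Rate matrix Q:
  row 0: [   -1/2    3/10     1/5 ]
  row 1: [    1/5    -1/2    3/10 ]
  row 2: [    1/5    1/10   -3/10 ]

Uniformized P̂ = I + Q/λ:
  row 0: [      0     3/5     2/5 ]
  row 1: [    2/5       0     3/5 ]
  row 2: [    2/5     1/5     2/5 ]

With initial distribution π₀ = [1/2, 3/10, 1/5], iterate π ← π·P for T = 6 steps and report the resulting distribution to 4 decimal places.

π = [0.2866, 0.2602, 0.4532]

t=0: π = [0.5000, 0.3000, 0.2000]
t=1: π = [0.2000, 0.3400, 0.4600]
t=2: π = [0.3200, 0.2120, 0.4680]
t=3: π = [0.2720, 0.2856, 0.4424]
t=4: π = [0.2912, 0.2517, 0.4571]
t=5: π = [0.2835, 0.2661, 0.4503]
t=6: π = [0.2866, 0.2602, 0.4532]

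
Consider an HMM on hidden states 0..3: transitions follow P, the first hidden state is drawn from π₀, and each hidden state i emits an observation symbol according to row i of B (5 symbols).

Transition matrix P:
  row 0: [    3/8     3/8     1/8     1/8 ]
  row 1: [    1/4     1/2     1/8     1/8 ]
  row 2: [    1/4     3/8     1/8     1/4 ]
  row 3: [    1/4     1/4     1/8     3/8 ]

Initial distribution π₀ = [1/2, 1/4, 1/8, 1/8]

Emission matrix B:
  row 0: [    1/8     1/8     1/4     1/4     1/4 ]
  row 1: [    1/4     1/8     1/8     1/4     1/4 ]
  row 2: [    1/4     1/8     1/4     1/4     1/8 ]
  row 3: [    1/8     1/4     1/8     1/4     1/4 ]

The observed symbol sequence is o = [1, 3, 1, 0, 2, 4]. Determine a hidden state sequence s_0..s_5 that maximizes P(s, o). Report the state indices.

t=0: δ = [6.250e-02, 3.125e-02, 1.562e-02, 3.125e-02]  (obs o_0=1)
t=1: δ = [5.859e-03, 5.859e-03, 1.953e-03, 2.930e-03]  ψ = [0, 0, 0, 3]  (obs o_1=3)
t=2: δ = [2.747e-04, 3.662e-04, 9.155e-05, 2.747e-04]  ψ = [0, 1, 0, 3]  (obs o_2=1)
t=3: δ = [1.287e-05, 4.578e-05, 1.144e-05, 1.287e-05]  ψ = [0, 1, 1, 3]  (obs o_3=0)
t=4: δ = [2.861e-06, 2.861e-06, 1.431e-06, 7.153e-07]  ψ = [1, 1, 1, 1]  (obs o_4=2)
t=5: δ = [2.682e-07, 3.576e-07, 4.470e-08, 8.941e-08]  ψ = [0, 1, 0, 0]  (obs o_5=4)
backtrack: best end state = 1; path = [0, 1, 1, 1, 1, 1]

path = [0, 1, 1, 1, 1, 1]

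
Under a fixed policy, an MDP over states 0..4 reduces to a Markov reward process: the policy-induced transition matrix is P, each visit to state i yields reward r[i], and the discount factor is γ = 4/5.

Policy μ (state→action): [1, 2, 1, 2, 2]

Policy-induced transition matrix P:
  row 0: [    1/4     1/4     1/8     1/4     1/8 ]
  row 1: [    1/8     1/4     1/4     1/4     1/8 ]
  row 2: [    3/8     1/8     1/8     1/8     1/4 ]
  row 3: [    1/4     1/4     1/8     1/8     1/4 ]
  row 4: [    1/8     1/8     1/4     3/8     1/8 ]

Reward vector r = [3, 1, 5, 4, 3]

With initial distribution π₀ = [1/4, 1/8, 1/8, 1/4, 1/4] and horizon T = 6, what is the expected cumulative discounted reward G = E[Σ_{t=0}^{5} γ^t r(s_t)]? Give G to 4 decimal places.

t=0: π = [0.2500, 0.1250, 0.1250, 0.2500, 0.2500], E[r] = 3.2500, γ^t·E[r] = 3.250000, running G = 3.250000
t=1: π = [0.2188, 0.2031, 0.1719, 0.2344, 0.1719], E[r] = 3.1719, γ^t·E[r] = 2.537500, running G = 5.787500
t=2: π = [0.2246, 0.2070, 0.1719, 0.2207, 0.1758], E[r] = 3.1504, γ^t·E[r] = 2.016250, running G = 7.803750
t=3: π = [0.2236, 0.2065, 0.1729, 0.2229, 0.1741], E[r] = 3.1555, γ^t·E[r] = 1.615625, running G = 9.419375
t=4: π = [0.2240, 0.2066, 0.1726, 0.2223, 0.1745], E[r] = 3.1542, γ^t·E[r] = 1.291950, running G = 10.711325
t=5: π = [0.2239, 0.2066, 0.1726, 0.2225, 0.1744], E[r] = 3.1545, γ^t·E[r] = 1.033663, running G = 11.744988

G = 11.7450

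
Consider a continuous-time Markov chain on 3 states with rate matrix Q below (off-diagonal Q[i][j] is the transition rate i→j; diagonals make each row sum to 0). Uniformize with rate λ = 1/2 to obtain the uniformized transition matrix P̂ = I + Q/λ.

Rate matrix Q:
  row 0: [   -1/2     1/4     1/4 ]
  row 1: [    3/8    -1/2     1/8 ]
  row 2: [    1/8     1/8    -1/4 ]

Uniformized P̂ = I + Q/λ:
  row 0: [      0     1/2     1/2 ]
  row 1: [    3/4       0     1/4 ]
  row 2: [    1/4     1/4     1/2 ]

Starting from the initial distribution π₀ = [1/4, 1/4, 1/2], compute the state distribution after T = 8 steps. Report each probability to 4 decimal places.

π = [0.3040, 0.2611, 0.4349]

t=0: π = [0.2500, 0.2500, 0.5000]
t=1: π = [0.3125, 0.2500, 0.4375]
t=2: π = [0.2969, 0.2656, 0.4375]
t=3: π = [0.3086, 0.2578, 0.4336]
t=4: π = [0.3018, 0.2627, 0.4355]
t=5: π = [0.3059, 0.2598, 0.4343]
t=6: π = [0.3034, 0.2615, 0.4351]
t=7: π = [0.3049, 0.2605, 0.4346]
t=8: π = [0.3040, 0.2611, 0.4349]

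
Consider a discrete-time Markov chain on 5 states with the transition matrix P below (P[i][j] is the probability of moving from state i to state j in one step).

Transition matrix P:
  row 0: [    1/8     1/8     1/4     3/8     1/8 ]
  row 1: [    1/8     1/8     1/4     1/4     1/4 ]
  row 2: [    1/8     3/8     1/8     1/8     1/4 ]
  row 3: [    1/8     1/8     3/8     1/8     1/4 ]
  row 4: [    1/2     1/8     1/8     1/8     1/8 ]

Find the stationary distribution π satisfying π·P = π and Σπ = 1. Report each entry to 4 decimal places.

π = [0.2000, 0.1805, 0.2220, 0.1976, 0.2000]

Balance equations π_j = Σ_i π_i·P[i][j]:
  π_0 = 1/8·π_0 + 1/8·π_1 + 1/8·π_2 + 1/8·π_3 + 1/2·π_4
  π_1 = 1/8·π_0 + 1/8·π_1 + 3/8·π_2 + 1/8·π_3 + 1/8·π_4
  π_2 = 1/4·π_0 + 1/4·π_1 + 1/8·π_2 + 3/8·π_3 + 1/8·π_4
  π_3 = 3/8·π_0 + 1/4·π_1 + 1/8·π_2 + 1/8·π_3 + 1/8·π_4
  normalize: π_0 + π_1 + π_2 + π_3 + π_4 = 1
Solving the linear system gives exactly π = [1/5, 37/205, 91/410, 81/410, 1/5].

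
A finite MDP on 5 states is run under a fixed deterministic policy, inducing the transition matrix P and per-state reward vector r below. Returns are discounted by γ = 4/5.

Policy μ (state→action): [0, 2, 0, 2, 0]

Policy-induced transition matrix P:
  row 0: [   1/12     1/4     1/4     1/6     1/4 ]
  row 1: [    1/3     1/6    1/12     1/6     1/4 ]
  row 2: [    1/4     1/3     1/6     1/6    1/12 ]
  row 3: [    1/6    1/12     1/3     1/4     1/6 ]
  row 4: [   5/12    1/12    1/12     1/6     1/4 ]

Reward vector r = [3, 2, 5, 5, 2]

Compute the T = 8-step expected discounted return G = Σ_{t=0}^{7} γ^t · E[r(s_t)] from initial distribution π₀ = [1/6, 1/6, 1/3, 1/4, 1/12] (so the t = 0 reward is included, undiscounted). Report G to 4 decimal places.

t=0: π = [0.1667, 0.1667, 0.3333, 0.2500, 0.0833], E[r] = 3.9167, γ^t·E[r] = 3.916667, running G = 3.916667
t=1: π = [0.2292, 0.2083, 0.2014, 0.1875, 0.1736], E[r] = 3.3958, γ^t·E[r] = 2.716667, running G = 6.633333
t=2: π = [0.2425, 0.1892, 0.1852, 0.1823, 0.2008], E[r] = 3.3449, γ^t·E[r] = 2.140741, running G = 8.774074
t=3: π = [0.2436, 0.1858, 0.1848, 0.1819, 0.2039], E[r] = 3.3435, γ^t·E[r] = 1.711852, running G = 10.485926
t=4: π = [0.2437, 0.1856, 0.1848, 0.1818, 0.2041], E[r] = 3.3436, γ^t·E[r] = 1.369529, running G = 11.855455
t=5: π = [0.2437, 0.1856, 0.1848, 0.1818, 0.2040], E[r] = 3.3436, γ^t·E[r] = 1.095626, running G = 12.951081
t=6: π = [0.2437, 0.1856, 0.1848, 0.1818, 0.2040], E[r] = 3.3436, γ^t·E[r] = 0.876500, running G = 13.827580
t=7: π = [0.2437, 0.1856, 0.1848, 0.1818, 0.2040], E[r] = 3.3436, γ^t·E[r] = 0.701200, running G = 14.528780

G = 14.5288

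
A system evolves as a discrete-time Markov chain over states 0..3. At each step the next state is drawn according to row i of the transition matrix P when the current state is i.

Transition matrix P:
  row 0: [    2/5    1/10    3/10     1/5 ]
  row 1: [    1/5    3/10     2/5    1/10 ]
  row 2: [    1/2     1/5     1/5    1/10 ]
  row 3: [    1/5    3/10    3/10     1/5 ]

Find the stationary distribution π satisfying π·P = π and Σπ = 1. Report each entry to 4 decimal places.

Balance equations π_j = Σ_i π_i·P[i][j]:
  π_0 = 2/5·π_0 + 1/5·π_1 + 1/2·π_2 + 1/5·π_3
  π_1 = 1/10·π_0 + 3/10·π_1 + 1/5·π_2 + 3/10·π_3
  π_2 = 3/10·π_0 + 2/5·π_1 + 1/5·π_2 + 3/10·π_3
  normalize: π_0 + π_1 + π_2 + π_3 = 1
Solving the linear system gives exactly π = [107/298, 89/447, 130/447, 45/298].

π = [0.3591, 0.1991, 0.2908, 0.1510]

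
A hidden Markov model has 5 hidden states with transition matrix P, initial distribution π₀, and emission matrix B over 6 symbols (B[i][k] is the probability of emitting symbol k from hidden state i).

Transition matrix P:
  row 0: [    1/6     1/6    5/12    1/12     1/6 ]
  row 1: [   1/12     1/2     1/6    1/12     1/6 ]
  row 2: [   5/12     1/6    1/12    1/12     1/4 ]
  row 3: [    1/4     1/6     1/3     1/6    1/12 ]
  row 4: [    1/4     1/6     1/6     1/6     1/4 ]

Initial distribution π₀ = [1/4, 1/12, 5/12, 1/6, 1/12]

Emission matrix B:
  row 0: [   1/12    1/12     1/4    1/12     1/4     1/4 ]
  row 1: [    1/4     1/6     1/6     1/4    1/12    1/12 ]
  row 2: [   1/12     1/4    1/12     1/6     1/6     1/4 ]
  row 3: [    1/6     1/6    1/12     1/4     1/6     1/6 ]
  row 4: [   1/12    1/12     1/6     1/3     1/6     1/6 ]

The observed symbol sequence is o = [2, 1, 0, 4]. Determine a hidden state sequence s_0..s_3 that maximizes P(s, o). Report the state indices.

path = [0, 2, 0, 2]

t=0: δ = [6.250e-02, 1.389e-02, 3.472e-02, 1.389e-02, 1.389e-02]  (obs o_0=2)
t=1: δ = [1.206e-03, 1.736e-03, 6.510e-03, 8.681e-04, 8.681e-04]  ψ = [2, 0, 0, 0, 0]  (obs o_1=1)
t=2: δ = [2.261e-04, 2.713e-04, 4.521e-05, 9.042e-05, 1.356e-04]  ψ = [2, 2, 2, 2, 2]  (obs o_2=0)
t=3: δ = [9.419e-06, 1.130e-05, 1.570e-05, 3.768e-06, 7.535e-06]  ψ = [0, 1, 0, 1, 1]  (obs o_3=4)
backtrack: best end state = 2; path = [0, 2, 0, 2]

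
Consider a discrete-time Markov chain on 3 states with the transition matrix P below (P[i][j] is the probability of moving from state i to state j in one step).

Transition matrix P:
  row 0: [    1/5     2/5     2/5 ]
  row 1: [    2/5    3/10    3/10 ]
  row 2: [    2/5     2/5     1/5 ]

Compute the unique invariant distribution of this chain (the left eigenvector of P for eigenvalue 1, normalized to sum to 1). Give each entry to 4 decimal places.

Balance equations π_j = Σ_i π_i·P[i][j]:
  π_0 = 1/5·π_0 + 2/5·π_1 + 2/5·π_2
  π_1 = 2/5·π_0 + 3/10·π_1 + 2/5·π_2
  normalize: π_0 + π_1 + π_2 = 1
Solving the linear system gives exactly π = [1/3, 4/11, 10/33].

π = [0.3333, 0.3636, 0.3030]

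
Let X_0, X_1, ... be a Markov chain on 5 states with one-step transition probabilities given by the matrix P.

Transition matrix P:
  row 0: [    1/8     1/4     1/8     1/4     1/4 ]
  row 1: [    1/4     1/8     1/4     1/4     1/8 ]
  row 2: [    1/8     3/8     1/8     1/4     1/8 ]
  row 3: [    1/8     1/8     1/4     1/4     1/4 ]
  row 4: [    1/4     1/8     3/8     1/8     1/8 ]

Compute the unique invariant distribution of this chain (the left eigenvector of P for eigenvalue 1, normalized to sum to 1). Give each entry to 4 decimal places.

π = [0.1721, 0.2022, 0.2225, 0.2281, 0.1750]

Balance equations π_j = Σ_i π_i·P[i][j]:
  π_0 = 1/8·π_0 + 1/4·π_1 + 1/8·π_2 + 1/8·π_3 + 1/4·π_4
  π_1 = 1/4·π_0 + 1/8·π_1 + 3/8·π_2 + 1/8·π_3 + 1/8·π_4
  π_2 = 1/8·π_0 + 1/4·π_1 + 1/8·π_2 + 1/4·π_3 + 3/8·π_4
  π_3 = 1/4·π_0 + 1/4·π_1 + 1/4·π_2 + 1/4·π_3 + 1/8·π_4
  normalize: π_0 + π_1 + π_2 + π_3 + π_4 = 1
Solving the linear system gives exactly π = [895/5199, 1051/5199, 1157/5199, 1186/5199, 910/5199].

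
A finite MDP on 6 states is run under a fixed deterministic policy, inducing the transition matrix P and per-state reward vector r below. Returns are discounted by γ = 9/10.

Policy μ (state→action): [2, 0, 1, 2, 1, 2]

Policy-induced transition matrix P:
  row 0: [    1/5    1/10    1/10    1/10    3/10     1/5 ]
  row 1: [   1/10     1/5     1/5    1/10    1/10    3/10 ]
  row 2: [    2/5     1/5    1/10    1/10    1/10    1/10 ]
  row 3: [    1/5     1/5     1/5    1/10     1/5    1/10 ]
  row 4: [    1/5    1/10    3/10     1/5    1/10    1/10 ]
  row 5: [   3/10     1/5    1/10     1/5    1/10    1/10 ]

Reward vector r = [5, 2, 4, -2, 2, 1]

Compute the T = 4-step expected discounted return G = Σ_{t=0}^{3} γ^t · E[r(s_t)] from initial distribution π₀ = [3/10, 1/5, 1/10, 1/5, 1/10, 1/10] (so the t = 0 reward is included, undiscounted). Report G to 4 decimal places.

G = 7.8653

t=0: π = [0.3000, 0.2000, 0.1000, 0.2000, 0.1000, 0.1000], E[r] = 2.2000, γ^t·E[r] = 2.200000, running G = 2.200000
t=1: π = [0.2100, 0.1600, 0.1600, 0.1200, 0.1800, 0.1700], E[r] = 2.3000, γ^t·E[r] = 2.070000, running G = 4.270000
t=2: π = [0.2330, 0.1610, 0.1640, 0.1350, 0.1540, 0.1530], E[r] = 2.3340, γ^t·E[r] = 1.890540, running G = 6.160540
t=3: π = [0.2320, 0.1613, 0.1604, 0.1307, 0.1601, 0.1555], E[r] = 2.3385, γ^t·E[r] = 1.704767, running G = 7.865307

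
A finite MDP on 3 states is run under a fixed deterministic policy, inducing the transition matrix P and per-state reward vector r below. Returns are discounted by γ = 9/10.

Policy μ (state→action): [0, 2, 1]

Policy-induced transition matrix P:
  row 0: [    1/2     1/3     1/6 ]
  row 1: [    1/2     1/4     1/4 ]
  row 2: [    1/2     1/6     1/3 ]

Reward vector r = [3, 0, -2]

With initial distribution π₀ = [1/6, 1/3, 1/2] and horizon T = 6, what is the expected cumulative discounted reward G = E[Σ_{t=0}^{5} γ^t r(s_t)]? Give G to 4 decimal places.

G = 3.2548

t=0: π = [0.1667, 0.3333, 0.5000], E[r] = -0.5000, γ^t·E[r] = -0.500000, running G = -0.500000
t=1: π = [0.5000, 0.2222, 0.2778], E[r] = 0.9444, γ^t·E[r] = 0.850000, running G = 0.350000
t=2: π = [0.5000, 0.2685, 0.2315], E[r] = 1.0370, γ^t·E[r] = 0.840000, running G = 1.190000
t=3: π = [0.5000, 0.2724, 0.2276], E[r] = 1.0448, γ^t·E[r] = 0.761625, running G = 1.951625
t=4: π = [0.5000, 0.2727, 0.2273], E[r] = 1.0454, γ^t·E[r] = 0.685884, running G = 2.637509
t=5: π = [0.5000, 0.2727, 0.2273], E[r] = 1.0454, γ^t·E[r] = 0.617328, running G = 3.254837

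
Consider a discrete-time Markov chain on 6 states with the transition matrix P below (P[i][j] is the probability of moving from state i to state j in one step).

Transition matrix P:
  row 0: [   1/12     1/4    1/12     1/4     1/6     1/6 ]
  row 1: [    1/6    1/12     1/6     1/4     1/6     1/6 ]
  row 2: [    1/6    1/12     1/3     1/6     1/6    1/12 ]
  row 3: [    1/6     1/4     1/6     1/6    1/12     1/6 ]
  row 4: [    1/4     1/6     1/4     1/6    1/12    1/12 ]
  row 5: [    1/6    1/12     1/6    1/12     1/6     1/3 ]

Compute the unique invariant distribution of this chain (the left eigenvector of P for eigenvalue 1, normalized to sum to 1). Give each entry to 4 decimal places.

π = [0.1646, 0.1523, 0.1975, 0.1792, 0.1401, 0.1662]

Balance equations π_j = Σ_i π_i·P[i][j]:
  π_0 = 1/12·π_0 + 1/6·π_1 + 1/6·π_2 + 1/6·π_3 + 1/4·π_4 + 1/6·π_5
  π_1 = 1/4·π_0 + 1/12·π_1 + 1/12·π_2 + 1/4·π_3 + 1/6·π_4 + 1/12·π_5
  π_2 = 1/12·π_0 + 1/6·π_1 + 1/3·π_2 + 1/6·π_3 + 1/4·π_4 + 1/6·π_5
  π_3 = 1/4·π_0 + 1/4·π_1 + 1/6·π_2 + 1/6·π_3 + 1/6·π_4 + 1/12·π_5
  π_4 = 1/6·π_0 + 1/6·π_1 + 1/6·π_2 + 1/12·π_3 + 1/12·π_4 + 1/6·π_5
  normalize: π_0 + π_1 + π_2 + π_3 + π_4 + π_5 = 1
Solving the linear system gives exactly π = [8995/54641, 16645/109282, 10794/54641, 9793/54641, 7653/54641, 18167/109282].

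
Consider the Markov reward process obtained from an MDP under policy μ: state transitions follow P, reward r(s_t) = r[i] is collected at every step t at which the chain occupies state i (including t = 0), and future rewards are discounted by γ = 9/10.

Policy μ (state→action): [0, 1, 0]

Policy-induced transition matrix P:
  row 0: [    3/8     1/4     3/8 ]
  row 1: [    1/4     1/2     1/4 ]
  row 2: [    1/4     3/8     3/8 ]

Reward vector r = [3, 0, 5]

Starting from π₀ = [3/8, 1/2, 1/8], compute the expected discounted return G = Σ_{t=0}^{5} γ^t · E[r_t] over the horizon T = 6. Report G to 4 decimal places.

G = 10.8963

t=0: π = [0.3750, 0.5000, 0.1250], E[r] = 1.7500, γ^t·E[r] = 1.750000, running G = 1.750000
t=1: π = [0.2969, 0.3906, 0.3125], E[r] = 2.4531, γ^t·E[r] = 2.207813, running G = 3.957813
t=2: π = [0.2871, 0.3867, 0.3262], E[r] = 2.4922, γ^t·E[r] = 2.018672, running G = 5.976484
t=3: π = [0.2859, 0.3875, 0.3267], E[r] = 2.4910, γ^t·E[r] = 1.815915, running G = 7.792399
t=4: π = [0.2857, 0.3877, 0.3266], E[r] = 2.4901, γ^t·E[r] = 1.633723, running G = 9.426122
t=5: π = [0.2857, 0.3877, 0.3265], E[r] = 2.4898, γ^t·E[r] = 1.470226, running G = 10.896348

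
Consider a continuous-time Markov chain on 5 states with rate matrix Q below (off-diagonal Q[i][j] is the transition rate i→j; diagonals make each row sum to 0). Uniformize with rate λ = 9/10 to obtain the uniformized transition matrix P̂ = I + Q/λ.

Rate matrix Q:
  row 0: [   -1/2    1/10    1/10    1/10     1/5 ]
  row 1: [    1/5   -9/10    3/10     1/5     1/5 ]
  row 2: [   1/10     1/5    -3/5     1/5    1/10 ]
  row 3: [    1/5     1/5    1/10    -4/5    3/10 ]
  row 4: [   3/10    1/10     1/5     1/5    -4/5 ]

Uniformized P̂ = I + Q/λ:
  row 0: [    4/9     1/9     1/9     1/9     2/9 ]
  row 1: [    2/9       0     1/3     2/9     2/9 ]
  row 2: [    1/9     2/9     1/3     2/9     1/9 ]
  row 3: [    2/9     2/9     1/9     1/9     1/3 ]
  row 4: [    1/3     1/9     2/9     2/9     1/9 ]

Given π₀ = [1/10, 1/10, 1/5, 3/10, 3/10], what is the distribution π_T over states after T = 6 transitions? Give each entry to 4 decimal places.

π = [0.2836, 0.1382, 0.2104, 0.1716, 0.1961]

t=0: π = [0.1000, 0.1000, 0.2000, 0.3000, 0.3000]
t=1: π = [0.2556, 0.1556, 0.2111, 0.1778, 0.2000]
t=2: π = [0.2778, 0.1370, 0.2148, 0.1741, 0.1963]
t=3: π = [0.2819, 0.1391, 0.2111, 0.1720, 0.1959]
t=4: π = [0.2832, 0.1382, 0.2107, 0.1718, 0.1961]
t=5: π = [0.2835, 0.1383, 0.2104, 0.1717, 0.1961]
t=6: π = [0.2836, 0.1382, 0.2104, 0.1716, 0.1961]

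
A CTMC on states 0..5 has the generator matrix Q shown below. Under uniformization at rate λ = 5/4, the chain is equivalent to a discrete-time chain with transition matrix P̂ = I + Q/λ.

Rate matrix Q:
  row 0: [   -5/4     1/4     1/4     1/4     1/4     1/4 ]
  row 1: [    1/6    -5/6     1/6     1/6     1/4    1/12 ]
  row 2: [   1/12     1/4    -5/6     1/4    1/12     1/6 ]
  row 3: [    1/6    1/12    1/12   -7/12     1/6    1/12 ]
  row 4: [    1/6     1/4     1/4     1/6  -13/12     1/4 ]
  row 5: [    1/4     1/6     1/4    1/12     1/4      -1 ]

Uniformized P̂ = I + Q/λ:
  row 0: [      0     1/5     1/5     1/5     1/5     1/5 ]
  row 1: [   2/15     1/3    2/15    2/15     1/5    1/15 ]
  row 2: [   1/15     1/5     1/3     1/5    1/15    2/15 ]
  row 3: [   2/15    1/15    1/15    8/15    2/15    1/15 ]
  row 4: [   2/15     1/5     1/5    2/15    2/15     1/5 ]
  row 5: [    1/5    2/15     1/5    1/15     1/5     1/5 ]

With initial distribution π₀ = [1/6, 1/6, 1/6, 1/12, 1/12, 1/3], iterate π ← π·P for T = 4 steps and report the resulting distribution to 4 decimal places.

π = [0.1146, 0.1857, 0.1815, 0.2359, 0.1501, 0.1321]

t=0: π = [0.1667, 0.1667, 0.1667, 0.0833, 0.0833, 0.3333]
t=1: π = [0.1222, 0.1889, 0.2000, 0.1667, 0.1667, 0.1556]
t=2: π = [0.1141, 0.1926, 0.1919, 0.2111, 0.1511, 0.1393]
t=3: π = [0.1146, 0.1882, 0.1846, 0.2289, 0.1503, 0.1334]
t=4: π = [0.1146, 0.1857, 0.1815, 0.2359, 0.1501, 0.1321]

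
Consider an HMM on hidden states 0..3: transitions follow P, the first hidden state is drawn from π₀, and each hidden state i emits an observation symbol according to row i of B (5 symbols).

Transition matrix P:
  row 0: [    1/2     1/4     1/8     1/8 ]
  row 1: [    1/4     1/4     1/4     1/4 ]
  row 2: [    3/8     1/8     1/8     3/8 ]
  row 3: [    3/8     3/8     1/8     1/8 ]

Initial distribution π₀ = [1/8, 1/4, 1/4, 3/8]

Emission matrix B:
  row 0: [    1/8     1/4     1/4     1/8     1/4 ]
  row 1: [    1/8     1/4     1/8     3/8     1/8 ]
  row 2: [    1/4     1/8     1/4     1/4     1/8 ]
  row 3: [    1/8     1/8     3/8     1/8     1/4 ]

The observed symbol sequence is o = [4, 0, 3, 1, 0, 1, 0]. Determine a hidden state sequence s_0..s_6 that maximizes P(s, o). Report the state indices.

path = [3, 0, 0, 0, 0, 0, 0]

t=0: δ = [3.125e-02, 3.125e-02, 3.125e-02, 9.375e-02]  (obs o_0=4)
t=1: δ = [4.395e-03, 4.395e-03, 2.930e-03, 1.465e-03]  ψ = [3, 3, 3, 2]  (obs o_1=0)
t=2: δ = [2.747e-04, 4.120e-04, 2.747e-04, 1.373e-04]  ψ = [0, 0, 1, 1]  (obs o_2=3)
t=3: δ = [3.433e-05, 2.575e-05, 1.287e-05, 1.287e-05]  ψ = [0, 1, 1, 1]  (obs o_3=1)
t=4: δ = [2.146e-06, 1.073e-06, 1.609e-06, 8.047e-07]  ψ = [0, 0, 1, 1]  (obs o_4=0)
t=5: δ = [2.682e-07, 1.341e-07, 3.353e-08, 7.544e-08]  ψ = [0, 0, 0, 2]  (obs o_5=1)
t=6: δ = [1.676e-08, 8.382e-09, 8.382e-09, 4.191e-09]  ψ = [0, 0, 0, 0]  (obs o_6=0)
backtrack: best end state = 0; path = [3, 0, 0, 0, 0, 0, 0]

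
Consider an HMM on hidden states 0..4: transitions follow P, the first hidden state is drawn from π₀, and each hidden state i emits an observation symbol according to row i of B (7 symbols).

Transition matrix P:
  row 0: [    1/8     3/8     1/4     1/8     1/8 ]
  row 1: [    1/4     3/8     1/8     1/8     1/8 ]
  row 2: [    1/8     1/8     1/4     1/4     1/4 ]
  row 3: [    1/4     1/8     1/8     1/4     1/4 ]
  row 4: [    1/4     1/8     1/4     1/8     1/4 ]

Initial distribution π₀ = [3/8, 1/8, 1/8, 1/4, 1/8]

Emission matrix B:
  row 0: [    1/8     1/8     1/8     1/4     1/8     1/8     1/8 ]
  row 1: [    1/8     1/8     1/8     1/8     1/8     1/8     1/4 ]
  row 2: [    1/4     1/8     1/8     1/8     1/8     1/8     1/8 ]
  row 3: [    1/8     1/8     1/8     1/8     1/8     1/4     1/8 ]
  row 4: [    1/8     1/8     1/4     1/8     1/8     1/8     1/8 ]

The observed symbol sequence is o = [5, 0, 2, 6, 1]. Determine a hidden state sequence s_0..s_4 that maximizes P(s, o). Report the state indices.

t=0: δ = [4.688e-02, 1.562e-02, 1.562e-02, 6.250e-02, 1.562e-02]  (obs o_0=5)
t=1: δ = [1.953e-03, 2.197e-03, 2.930e-03, 1.953e-03, 1.953e-03]  ψ = [3, 0, 0, 3, 3]  (obs o_1=0)
t=2: δ = [6.866e-05, 1.030e-04, 9.155e-05, 9.155e-05, 1.831e-04]  ψ = [1, 1, 2, 2, 2]  (obs o_2=2)
t=3: δ = [5.722e-06, 9.656e-06, 5.722e-06, 2.861e-06, 5.722e-06]  ψ = [4, 1, 4, 2, 4]  (obs o_3=6)
t=4: δ = [3.017e-07, 4.526e-07, 1.788e-07, 1.788e-07, 1.788e-07]  ψ = [1, 1, 0, 2, 2]  (obs o_4=1)
backtrack: best end state = 1; path = [0, 1, 1, 1, 1]

path = [0, 1, 1, 1, 1]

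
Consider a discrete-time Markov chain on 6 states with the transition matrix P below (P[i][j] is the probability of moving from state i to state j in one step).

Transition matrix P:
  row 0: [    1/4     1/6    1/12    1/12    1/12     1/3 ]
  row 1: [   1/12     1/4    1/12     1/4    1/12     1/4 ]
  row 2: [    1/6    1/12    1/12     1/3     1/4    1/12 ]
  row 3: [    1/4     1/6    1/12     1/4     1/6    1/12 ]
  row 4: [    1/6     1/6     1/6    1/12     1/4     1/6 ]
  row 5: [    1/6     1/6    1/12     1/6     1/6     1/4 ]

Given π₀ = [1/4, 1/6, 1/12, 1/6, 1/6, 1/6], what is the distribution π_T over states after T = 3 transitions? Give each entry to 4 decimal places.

t=0: π = [0.2500, 0.1667, 0.0833, 0.1667, 0.1667, 0.1667]
t=1: π = [0.1875, 0.1736, 0.0972, 0.1736, 0.1528, 0.2153]
t=2: π = [0.1823, 0.1730, 0.0961, 0.1834, 0.1574, 0.2078]
t=3: π = [0.1827, 0.1731, 0.0965, 0.1841, 0.1582, 0.2055]

π = [0.1827, 0.1731, 0.0965, 0.1841, 0.1582, 0.2055]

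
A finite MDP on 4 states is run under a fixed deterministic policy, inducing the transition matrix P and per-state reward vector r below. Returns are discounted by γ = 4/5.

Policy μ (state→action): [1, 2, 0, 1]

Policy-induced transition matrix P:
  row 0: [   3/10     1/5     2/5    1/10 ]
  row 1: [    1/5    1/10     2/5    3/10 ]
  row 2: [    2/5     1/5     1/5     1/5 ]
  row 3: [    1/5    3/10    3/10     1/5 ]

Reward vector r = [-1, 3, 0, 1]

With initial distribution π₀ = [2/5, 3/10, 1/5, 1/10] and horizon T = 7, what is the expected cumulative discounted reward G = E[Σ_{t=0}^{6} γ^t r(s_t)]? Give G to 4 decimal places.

G = 2.0252

t=0: π = [0.4000, 0.3000, 0.2000, 0.1000], E[r] = 0.6000, γ^t·E[r] = 0.600000, running G = 0.600000
t=1: π = [0.2800, 0.1800, 0.3500, 0.1900], E[r] = 0.4500, γ^t·E[r] = 0.360000, running G = 0.960000
t=2: π = [0.2980, 0.2010, 0.3110, 0.1900], E[r] = 0.4950, γ^t·E[r] = 0.316800, running G = 1.276800
t=3: π = [0.2920, 0.1989, 0.3188, 0.1903], E[r] = 0.4950, γ^t·E[r] = 0.253440, running G = 1.530240
t=4: π = [0.2930, 0.1991, 0.3172, 0.1907], E[r] = 0.4952, γ^t·E[r] = 0.202813, running G = 1.733053
t=5: π = [0.2927, 0.1992, 0.3175, 0.1906], E[r] = 0.4953, γ^t·E[r] = 0.162315, running G = 1.895368
t=6: π = [0.2928, 0.1991, 0.3174, 0.1906], E[r] = 0.4953, γ^t·E[r] = 0.129842, running G = 2.025210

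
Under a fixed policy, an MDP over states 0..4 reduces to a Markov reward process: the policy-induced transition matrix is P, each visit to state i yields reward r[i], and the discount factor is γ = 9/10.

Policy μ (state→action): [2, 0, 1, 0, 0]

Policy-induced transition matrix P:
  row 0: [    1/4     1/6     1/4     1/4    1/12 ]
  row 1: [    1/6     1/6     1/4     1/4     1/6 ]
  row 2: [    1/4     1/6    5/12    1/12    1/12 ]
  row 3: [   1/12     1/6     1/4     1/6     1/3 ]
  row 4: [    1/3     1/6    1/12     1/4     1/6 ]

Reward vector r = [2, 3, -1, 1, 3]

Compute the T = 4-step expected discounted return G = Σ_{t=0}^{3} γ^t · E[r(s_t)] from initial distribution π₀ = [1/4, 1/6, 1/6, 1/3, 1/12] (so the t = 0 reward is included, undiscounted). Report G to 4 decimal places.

G = 4.7138

t=0: π = [0.2500, 0.1667, 0.1667, 0.3333, 0.0833], E[r] = 1.4167, γ^t·E[r] = 1.416667, running G = 1.416667
t=1: π = [0.1875, 0.1667, 0.2639, 0.1944, 0.1875], E[r] = 1.3681, γ^t·E[r] = 1.231250, running G = 2.647917
t=2: π = [0.2193, 0.1667, 0.2627, 0.1898, 0.1615], E[r] = 1.3501, γ^t·E[r] = 1.093594, running G = 3.741510
t=3: π = [0.2179, 0.1667, 0.2669, 0.1904, 0.1581], E[r] = 1.3338, γ^t·E[r] = 0.972316, running G = 4.713827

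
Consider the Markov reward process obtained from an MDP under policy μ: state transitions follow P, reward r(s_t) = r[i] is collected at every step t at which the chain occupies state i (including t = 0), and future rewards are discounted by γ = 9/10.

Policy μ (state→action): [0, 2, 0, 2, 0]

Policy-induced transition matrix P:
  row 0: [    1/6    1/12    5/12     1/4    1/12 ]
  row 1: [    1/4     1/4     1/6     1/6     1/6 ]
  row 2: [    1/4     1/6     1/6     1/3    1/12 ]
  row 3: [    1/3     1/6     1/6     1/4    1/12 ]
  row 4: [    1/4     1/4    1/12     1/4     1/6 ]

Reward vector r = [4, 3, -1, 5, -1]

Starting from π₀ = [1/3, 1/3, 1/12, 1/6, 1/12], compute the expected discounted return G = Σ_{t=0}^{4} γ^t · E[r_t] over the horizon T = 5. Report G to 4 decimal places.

t=0: π = [0.3333, 0.3333, 0.0833, 0.1667, 0.0833], E[r] = 3.0000, γ^t·E[r] = 3.000000, running G = 3.000000
t=1: π = [0.2361, 0.1736, 0.2431, 0.2292, 0.1181], E[r] = 2.2500, γ^t·E[r] = 2.025000, running G = 5.025000
t=2: π = [0.2494, 0.1713, 0.2159, 0.2558, 0.1076], E[r] = 2.4670, γ^t·E[r] = 1.998281, running G = 7.023281
t=3: π = [0.2505, 0.1691, 0.2201, 0.2537, 0.1066], E[r] = 2.4514, γ^t·E[r] = 1.787098, running G = 8.810379
t=4: π = [0.2503, 0.1688, 0.2204, 0.2542, 0.1063], E[r] = 2.4518, γ^t·E[r] = 1.608657, running G = 10.419036

G = 10.4190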